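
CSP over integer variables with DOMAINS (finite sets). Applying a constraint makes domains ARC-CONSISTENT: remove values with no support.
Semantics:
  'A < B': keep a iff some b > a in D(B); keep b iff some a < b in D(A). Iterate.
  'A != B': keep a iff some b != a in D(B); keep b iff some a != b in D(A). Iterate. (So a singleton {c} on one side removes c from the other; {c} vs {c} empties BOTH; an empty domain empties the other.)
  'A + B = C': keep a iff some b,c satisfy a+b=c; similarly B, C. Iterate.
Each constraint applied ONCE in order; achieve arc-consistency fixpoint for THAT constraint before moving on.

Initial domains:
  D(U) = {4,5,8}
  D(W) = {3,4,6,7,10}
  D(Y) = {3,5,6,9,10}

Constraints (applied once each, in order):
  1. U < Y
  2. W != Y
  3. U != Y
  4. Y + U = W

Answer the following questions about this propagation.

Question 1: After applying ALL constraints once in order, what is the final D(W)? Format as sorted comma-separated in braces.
Constraint 1 (U < Y) on D(U)={4,5,8} D(Y)={3,5,6,9,10}: Y {3,5,6,9,10}->{5,6,9,10}
Constraint 2 (W != Y) on D(W)={3,4,6,7,10} D(Y)={5,6,9,10}: no change
Constraint 3 (U != Y) on D(U)={4,5,8} D(Y)={5,6,9,10}: no change
Constraint 4 (Y + U = W) on D(Y)={5,6,9,10} D(U)={4,5,8} D(W)={3,4,6,7,10}: Y {5,6,9,10}->{5,6}; U {4,5,8}->{4,5}; W {3,4,6,7,10}->{10}
So after all 4 constraints: D(W) = {10}

Answer: {10}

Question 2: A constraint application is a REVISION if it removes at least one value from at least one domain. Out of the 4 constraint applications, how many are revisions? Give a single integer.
Constraint 1 (U < Y) on D(U)={4,5,8} D(Y)={3,5,6,9,10}: Y {3,5,6,9,10}->{5,6,9,10} => REVISION
Constraint 2 (W != Y) on D(W)={3,4,6,7,10} D(Y)={5,6,9,10}: no change => not a revision
Constraint 3 (U != Y) on D(U)={4,5,8} D(Y)={5,6,9,10}: no change => not a revision
Constraint 4 (Y + U = W) on D(Y)={5,6,9,10} D(U)={4,5,8} D(W)={3,4,6,7,10}: Y {5,6,9,10}->{5,6}; U {4,5,8}->{4,5}; W {3,4,6,7,10}->{10} => REVISION
Total revisions = 2

Answer: 2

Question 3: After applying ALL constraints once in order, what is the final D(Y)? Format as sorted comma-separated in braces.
Answer: {5,6}

Derivation:
Constraint 1 (U < Y) on D(U)={4,5,8} D(Y)={3,5,6,9,10}: Y {3,5,6,9,10}->{5,6,9,10}
Constraint 2 (W != Y) on D(W)={3,4,6,7,10} D(Y)={5,6,9,10}: no change
Constraint 3 (U != Y) on D(U)={4,5,8} D(Y)={5,6,9,10}: no change
Constraint 4 (Y + U = W) on D(Y)={5,6,9,10} D(U)={4,5,8} D(W)={3,4,6,7,10}: Y {5,6,9,10}->{5,6}; U {4,5,8}->{4,5}; W {3,4,6,7,10}->{10}
So after all 4 constraints: D(Y) = {5,6}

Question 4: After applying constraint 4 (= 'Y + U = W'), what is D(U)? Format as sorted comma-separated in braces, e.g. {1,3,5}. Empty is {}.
Constraint 1 (U < Y) on D(U)={4,5,8} D(Y)={3,5,6,9,10}: Y {3,5,6,9,10}->{5,6,9,10}
Constraint 2 (W != Y) on D(W)={3,4,6,7,10} D(Y)={5,6,9,10}: no change
Constraint 3 (U != Y) on D(U)={4,5,8} D(Y)={5,6,9,10}: no change
Constraint 4 (Y + U = W) on D(Y)={5,6,9,10} D(U)={4,5,8} D(W)={3,4,6,7,10}: Y {5,6,9,10}->{5,6}; U {4,5,8}->{4,5}; W {3,4,6,7,10}->{10}
So after constraint 4: D(U) = {4,5}

Answer: {4,5}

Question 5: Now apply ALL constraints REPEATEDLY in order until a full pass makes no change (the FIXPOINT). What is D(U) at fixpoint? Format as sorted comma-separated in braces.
Answer: {4,5}

Derivation:
pass 0 (initial): D(U)={4,5,8}
pass 1: U {4,5,8}->{4,5}; W {3,4,6,7,10}->{10}; Y {3,5,6,9,10}->{5,6}
pass 2: no change
Fixpoint after 2 passes: D(U) = {4,5}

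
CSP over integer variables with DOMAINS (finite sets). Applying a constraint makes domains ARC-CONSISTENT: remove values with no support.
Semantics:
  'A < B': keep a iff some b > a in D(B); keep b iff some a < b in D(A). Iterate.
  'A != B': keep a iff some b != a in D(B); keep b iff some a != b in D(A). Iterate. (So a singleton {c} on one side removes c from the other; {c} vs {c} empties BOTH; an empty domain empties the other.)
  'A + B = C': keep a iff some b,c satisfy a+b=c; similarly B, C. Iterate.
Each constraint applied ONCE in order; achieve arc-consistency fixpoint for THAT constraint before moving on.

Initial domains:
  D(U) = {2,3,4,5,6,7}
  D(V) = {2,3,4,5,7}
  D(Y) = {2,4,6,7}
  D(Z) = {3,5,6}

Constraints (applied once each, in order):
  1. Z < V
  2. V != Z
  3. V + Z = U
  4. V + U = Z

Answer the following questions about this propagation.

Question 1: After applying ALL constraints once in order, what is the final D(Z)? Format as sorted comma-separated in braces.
Answer: {}

Derivation:
Constraint 1 (Z < V) on D(Z)={3,5,6} D(V)={2,3,4,5,7}: V {2,3,4,5,7}->{4,5,7}
Constraint 2 (V != Z) on D(V)={4,5,7} D(Z)={3,5,6}: no change
Constraint 3 (V + Z = U) on D(V)={4,5,7} D(Z)={3,5,6} D(U)={2,3,4,5,6,7}: V {4,5,7}->{4}; Z {3,5,6}->{3}; U {2,3,4,5,6,7}->{7}
Constraint 4 (V + U = Z) on D(V)={4} D(U)={7} D(Z)={3}: V {4}->{}; U {7}->{}; Z {3}->{}
So after all 4 constraints: D(Z) = {}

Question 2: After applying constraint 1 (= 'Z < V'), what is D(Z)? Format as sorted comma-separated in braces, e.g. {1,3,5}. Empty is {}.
Constraint 1 (Z < V) on D(Z)={3,5,6} D(V)={2,3,4,5,7}: V {2,3,4,5,7}->{4,5,7}
So after constraint 1: D(Z) = {3,5,6}

Answer: {3,5,6}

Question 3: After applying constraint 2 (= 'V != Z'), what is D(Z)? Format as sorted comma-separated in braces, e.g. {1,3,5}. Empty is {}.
Constraint 1 (Z < V) on D(Z)={3,5,6} D(V)={2,3,4,5,7}: V {2,3,4,5,7}->{4,5,7}
Constraint 2 (V != Z) on D(V)={4,5,7} D(Z)={3,5,6}: no change
So after constraint 2: D(Z) = {3,5,6}

Answer: {3,5,6}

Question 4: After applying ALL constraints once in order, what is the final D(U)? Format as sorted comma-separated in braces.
Answer: {}

Derivation:
Constraint 1 (Z < V) on D(Z)={3,5,6} D(V)={2,3,4,5,7}: V {2,3,4,5,7}->{4,5,7}
Constraint 2 (V != Z) on D(V)={4,5,7} D(Z)={3,5,6}: no change
Constraint 3 (V + Z = U) on D(V)={4,5,7} D(Z)={3,5,6} D(U)={2,3,4,5,6,7}: V {4,5,7}->{4}; Z {3,5,6}->{3}; U {2,3,4,5,6,7}->{7}
Constraint 4 (V + U = Z) on D(V)={4} D(U)={7} D(Z)={3}: V {4}->{}; U {7}->{}; Z {3}->{}
So after all 4 constraints: D(U) = {}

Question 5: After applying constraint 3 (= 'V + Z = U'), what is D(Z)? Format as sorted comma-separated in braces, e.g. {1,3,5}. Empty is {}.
Answer: {3}

Derivation:
Constraint 1 (Z < V) on D(Z)={3,5,6} D(V)={2,3,4,5,7}: V {2,3,4,5,7}->{4,5,7}
Constraint 2 (V != Z) on D(V)={4,5,7} D(Z)={3,5,6}: no change
Constraint 3 (V + Z = U) on D(V)={4,5,7} D(Z)={3,5,6} D(U)={2,3,4,5,6,7}: V {4,5,7}->{4}; Z {3,5,6}->{3}; U {2,3,4,5,6,7}->{7}
So after constraint 3: D(Z) = {3}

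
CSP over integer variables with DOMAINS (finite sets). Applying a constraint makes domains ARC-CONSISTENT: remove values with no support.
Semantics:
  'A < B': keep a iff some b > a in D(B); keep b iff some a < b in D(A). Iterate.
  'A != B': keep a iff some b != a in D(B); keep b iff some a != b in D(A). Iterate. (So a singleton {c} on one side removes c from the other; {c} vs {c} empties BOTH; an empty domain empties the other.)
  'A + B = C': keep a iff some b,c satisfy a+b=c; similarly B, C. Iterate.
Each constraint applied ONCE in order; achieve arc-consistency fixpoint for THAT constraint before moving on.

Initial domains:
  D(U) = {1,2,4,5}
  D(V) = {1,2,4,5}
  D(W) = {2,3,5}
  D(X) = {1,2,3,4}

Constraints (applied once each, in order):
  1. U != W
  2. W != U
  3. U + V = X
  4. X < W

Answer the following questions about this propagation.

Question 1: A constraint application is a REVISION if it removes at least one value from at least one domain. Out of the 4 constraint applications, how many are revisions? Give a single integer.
Answer: 2

Derivation:
Constraint 1 (U != W) on D(U)={1,2,4,5} D(W)={2,3,5}: no change => not a revision
Constraint 2 (W != U) on D(W)={2,3,5} D(U)={1,2,4,5}: no change => not a revision
Constraint 3 (U + V = X) on D(U)={1,2,4,5} D(V)={1,2,4,5} D(X)={1,2,3,4}: U {1,2,4,5}->{1,2}; V {1,2,4,5}->{1,2}; X {1,2,3,4}->{2,3,4} => REVISION
Constraint 4 (X < W) on D(X)={2,3,4} D(W)={2,3,5}: W {2,3,5}->{3,5} => REVISION
Total revisions = 2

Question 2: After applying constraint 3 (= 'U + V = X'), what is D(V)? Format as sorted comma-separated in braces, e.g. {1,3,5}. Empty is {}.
Constraint 1 (U != W) on D(U)={1,2,4,5} D(W)={2,3,5}: no change
Constraint 2 (W != U) on D(W)={2,3,5} D(U)={1,2,4,5}: no change
Constraint 3 (U + V = X) on D(U)={1,2,4,5} D(V)={1,2,4,5} D(X)={1,2,3,4}: U {1,2,4,5}->{1,2}; V {1,2,4,5}->{1,2}; X {1,2,3,4}->{2,3,4}
So after constraint 3: D(V) = {1,2}

Answer: {1,2}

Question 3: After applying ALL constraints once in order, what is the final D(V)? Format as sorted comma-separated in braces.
Answer: {1,2}

Derivation:
Constraint 1 (U != W) on D(U)={1,2,4,5} D(W)={2,3,5}: no change
Constraint 2 (W != U) on D(W)={2,3,5} D(U)={1,2,4,5}: no change
Constraint 3 (U + V = X) on D(U)={1,2,4,5} D(V)={1,2,4,5} D(X)={1,2,3,4}: U {1,2,4,5}->{1,2}; V {1,2,4,5}->{1,2}; X {1,2,3,4}->{2,3,4}
Constraint 4 (X < W) on D(X)={2,3,4} D(W)={2,3,5}: W {2,3,5}->{3,5}
So after all 4 constraints: D(V) = {1,2}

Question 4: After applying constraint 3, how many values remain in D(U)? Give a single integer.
Answer: 2

Derivation:
Constraint 1 (U != W) on D(U)={1,2,4,5} D(W)={2,3,5}: no change
Constraint 2 (W != U) on D(W)={2,3,5} D(U)={1,2,4,5}: no change
Constraint 3 (U + V = X) on D(U)={1,2,4,5} D(V)={1,2,4,5} D(X)={1,2,3,4}: U {1,2,4,5}->{1,2}; V {1,2,4,5}->{1,2}; X {1,2,3,4}->{2,3,4}
So after constraint 3: D(U)={1,2}, size = 2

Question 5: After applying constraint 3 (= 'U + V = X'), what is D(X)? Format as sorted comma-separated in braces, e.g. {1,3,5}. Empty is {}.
Constraint 1 (U != W) on D(U)={1,2,4,5} D(W)={2,3,5}: no change
Constraint 2 (W != U) on D(W)={2,3,5} D(U)={1,2,4,5}: no change
Constraint 3 (U + V = X) on D(U)={1,2,4,5} D(V)={1,2,4,5} D(X)={1,2,3,4}: U {1,2,4,5}->{1,2}; V {1,2,4,5}->{1,2}; X {1,2,3,4}->{2,3,4}
So after constraint 3: D(X) = {2,3,4}

Answer: {2,3,4}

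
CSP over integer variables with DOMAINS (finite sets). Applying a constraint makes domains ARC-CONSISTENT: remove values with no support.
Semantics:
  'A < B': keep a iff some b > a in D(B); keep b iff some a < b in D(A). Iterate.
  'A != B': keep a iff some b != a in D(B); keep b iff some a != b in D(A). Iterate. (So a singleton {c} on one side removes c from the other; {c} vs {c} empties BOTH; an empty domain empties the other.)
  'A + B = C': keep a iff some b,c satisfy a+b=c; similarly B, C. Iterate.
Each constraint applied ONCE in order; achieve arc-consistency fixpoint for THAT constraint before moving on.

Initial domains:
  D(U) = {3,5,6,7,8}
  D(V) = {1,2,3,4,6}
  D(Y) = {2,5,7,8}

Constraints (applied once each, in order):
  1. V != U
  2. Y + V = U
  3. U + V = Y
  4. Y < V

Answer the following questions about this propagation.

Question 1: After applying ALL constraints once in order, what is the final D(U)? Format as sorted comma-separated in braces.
Answer: {3,5,6}

Derivation:
Constraint 1 (V != U) on D(V)={1,2,3,4,6} D(U)={3,5,6,7,8}: no change
Constraint 2 (Y + V = U) on D(Y)={2,5,7,8} D(V)={1,2,3,4,6} D(U)={3,5,6,7,8}: Y {2,5,7,8}->{2,5,7}
Constraint 3 (U + V = Y) on D(U)={3,5,6,7,8} D(V)={1,2,3,4,6} D(Y)={2,5,7}: U {3,5,6,7,8}->{3,5,6}; V {1,2,3,4,6}->{1,2,4}; Y {2,5,7}->{5,7}
Constraint 4 (Y < V) on D(Y)={5,7} D(V)={1,2,4}: Y {5,7}->{}; V {1,2,4}->{}
So after all 4 constraints: D(U) = {3,5,6}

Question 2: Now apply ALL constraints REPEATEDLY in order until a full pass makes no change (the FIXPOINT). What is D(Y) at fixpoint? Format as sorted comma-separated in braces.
Answer: {}

Derivation:
pass 0 (initial): D(Y)={2,5,7,8}
pass 1: U {3,5,6,7,8}->{3,5,6}; V {1,2,3,4,6}->{}; Y {2,5,7,8}->{}
pass 2: U {3,5,6}->{}
pass 3: no change
Fixpoint after 3 passes: D(Y) = {}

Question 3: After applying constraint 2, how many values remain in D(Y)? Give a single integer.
Constraint 1 (V != U) on D(V)={1,2,3,4,6} D(U)={3,5,6,7,8}: no change
Constraint 2 (Y + V = U) on D(Y)={2,5,7,8} D(V)={1,2,3,4,6} D(U)={3,5,6,7,8}: Y {2,5,7,8}->{2,5,7}
So after constraint 2: D(Y)={2,5,7}, size = 3

Answer: 3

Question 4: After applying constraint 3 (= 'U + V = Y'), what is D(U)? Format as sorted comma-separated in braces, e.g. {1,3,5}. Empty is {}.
Constraint 1 (V != U) on D(V)={1,2,3,4,6} D(U)={3,5,6,7,8}: no change
Constraint 2 (Y + V = U) on D(Y)={2,5,7,8} D(V)={1,2,3,4,6} D(U)={3,5,6,7,8}: Y {2,5,7,8}->{2,5,7}
Constraint 3 (U + V = Y) on D(U)={3,5,6,7,8} D(V)={1,2,3,4,6} D(Y)={2,5,7}: U {3,5,6,7,8}->{3,5,6}; V {1,2,3,4,6}->{1,2,4}; Y {2,5,7}->{5,7}
So after constraint 3: D(U) = {3,5,6}

Answer: {3,5,6}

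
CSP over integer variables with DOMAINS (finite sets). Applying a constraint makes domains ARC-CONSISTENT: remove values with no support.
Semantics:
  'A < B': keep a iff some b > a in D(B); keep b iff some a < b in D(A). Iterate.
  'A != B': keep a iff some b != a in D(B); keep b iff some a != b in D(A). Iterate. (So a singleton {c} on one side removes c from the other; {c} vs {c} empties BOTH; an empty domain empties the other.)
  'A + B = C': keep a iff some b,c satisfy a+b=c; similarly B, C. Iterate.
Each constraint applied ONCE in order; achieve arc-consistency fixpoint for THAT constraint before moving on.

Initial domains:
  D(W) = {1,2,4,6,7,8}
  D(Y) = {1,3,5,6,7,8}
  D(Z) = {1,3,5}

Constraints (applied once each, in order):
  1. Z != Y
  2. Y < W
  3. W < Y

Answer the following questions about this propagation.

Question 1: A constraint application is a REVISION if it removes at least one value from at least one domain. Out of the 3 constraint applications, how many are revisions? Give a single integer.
Constraint 1 (Z != Y) on D(Z)={1,3,5} D(Y)={1,3,5,6,7,8}: no change => not a revision
Constraint 2 (Y < W) on D(Y)={1,3,5,6,7,8} D(W)={1,2,4,6,7,8}: Y {1,3,5,6,7,8}->{1,3,5,6,7}; W {1,2,4,6,7,8}->{2,4,6,7,8} => REVISION
Constraint 3 (W < Y) on D(W)={2,4,6,7,8} D(Y)={1,3,5,6,7}: W {2,4,6,7,8}->{2,4,6}; Y {1,3,5,6,7}->{3,5,6,7} => REVISION
Total revisions = 2

Answer: 2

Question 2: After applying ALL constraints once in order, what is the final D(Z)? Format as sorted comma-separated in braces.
Constraint 1 (Z != Y) on D(Z)={1,3,5} D(Y)={1,3,5,6,7,8}: no change
Constraint 2 (Y < W) on D(Y)={1,3,5,6,7,8} D(W)={1,2,4,6,7,8}: Y {1,3,5,6,7,8}->{1,3,5,6,7}; W {1,2,4,6,7,8}->{2,4,6,7,8}
Constraint 3 (W < Y) on D(W)={2,4,6,7,8} D(Y)={1,3,5,6,7}: W {2,4,6,7,8}->{2,4,6}; Y {1,3,5,6,7}->{3,5,6,7}
So after all 3 constraints: D(Z) = {1,3,5}

Answer: {1,3,5}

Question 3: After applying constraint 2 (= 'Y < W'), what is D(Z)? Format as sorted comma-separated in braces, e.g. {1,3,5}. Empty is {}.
Constraint 1 (Z != Y) on D(Z)={1,3,5} D(Y)={1,3,5,6,7,8}: no change
Constraint 2 (Y < W) on D(Y)={1,3,5,6,7,8} D(W)={1,2,4,6,7,8}: Y {1,3,5,6,7,8}->{1,3,5,6,7}; W {1,2,4,6,7,8}->{2,4,6,7,8}
So after constraint 2: D(Z) = {1,3,5}

Answer: {1,3,5}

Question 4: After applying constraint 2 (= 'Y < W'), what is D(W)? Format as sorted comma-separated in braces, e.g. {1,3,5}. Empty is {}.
Answer: {2,4,6,7,8}

Derivation:
Constraint 1 (Z != Y) on D(Z)={1,3,5} D(Y)={1,3,5,6,7,8}: no change
Constraint 2 (Y < W) on D(Y)={1,3,5,6,7,8} D(W)={1,2,4,6,7,8}: Y {1,3,5,6,7,8}->{1,3,5,6,7}; W {1,2,4,6,7,8}->{2,4,6,7,8}
So after constraint 2: D(W) = {2,4,6,7,8}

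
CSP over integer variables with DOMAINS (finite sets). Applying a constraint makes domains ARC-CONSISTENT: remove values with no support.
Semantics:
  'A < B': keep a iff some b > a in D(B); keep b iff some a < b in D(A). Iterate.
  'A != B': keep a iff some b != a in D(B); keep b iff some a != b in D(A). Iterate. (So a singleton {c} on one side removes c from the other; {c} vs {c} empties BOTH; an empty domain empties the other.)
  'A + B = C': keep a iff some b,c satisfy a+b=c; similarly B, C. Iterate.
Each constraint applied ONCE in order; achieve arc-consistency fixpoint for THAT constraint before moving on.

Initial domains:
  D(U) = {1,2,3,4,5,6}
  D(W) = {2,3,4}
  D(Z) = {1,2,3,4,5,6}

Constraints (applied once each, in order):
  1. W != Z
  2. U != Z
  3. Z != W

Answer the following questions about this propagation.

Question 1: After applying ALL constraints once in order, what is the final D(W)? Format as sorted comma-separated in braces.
Answer: {2,3,4}

Derivation:
Constraint 1 (W != Z) on D(W)={2,3,4} D(Z)={1,2,3,4,5,6}: no change
Constraint 2 (U != Z) on D(U)={1,2,3,4,5,6} D(Z)={1,2,3,4,5,6}: no change
Constraint 3 (Z != W) on D(Z)={1,2,3,4,5,6} D(W)={2,3,4}: no change
So after all 3 constraints: D(W) = {2,3,4}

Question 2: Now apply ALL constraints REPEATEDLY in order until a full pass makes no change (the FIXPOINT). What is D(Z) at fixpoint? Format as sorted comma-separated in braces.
pass 0 (initial): D(Z)={1,2,3,4,5,6}
pass 1: no change
Fixpoint after 1 passes: D(Z) = {1,2,3,4,5,6}

Answer: {1,2,3,4,5,6}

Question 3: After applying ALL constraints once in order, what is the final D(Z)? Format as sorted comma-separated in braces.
Constraint 1 (W != Z) on D(W)={2,3,4} D(Z)={1,2,3,4,5,6}: no change
Constraint 2 (U != Z) on D(U)={1,2,3,4,5,6} D(Z)={1,2,3,4,5,6}: no change
Constraint 3 (Z != W) on D(Z)={1,2,3,4,5,6} D(W)={2,3,4}: no change
So after all 3 constraints: D(Z) = {1,2,3,4,5,6}

Answer: {1,2,3,4,5,6}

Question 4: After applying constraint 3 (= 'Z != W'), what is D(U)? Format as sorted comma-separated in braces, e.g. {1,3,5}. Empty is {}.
Constraint 1 (W != Z) on D(W)={2,3,4} D(Z)={1,2,3,4,5,6}: no change
Constraint 2 (U != Z) on D(U)={1,2,3,4,5,6} D(Z)={1,2,3,4,5,6}: no change
Constraint 3 (Z != W) on D(Z)={1,2,3,4,5,6} D(W)={2,3,4}: no change
So after constraint 3: D(U) = {1,2,3,4,5,6}

Answer: {1,2,3,4,5,6}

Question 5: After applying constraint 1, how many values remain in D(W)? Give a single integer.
Constraint 1 (W != Z) on D(W)={2,3,4} D(Z)={1,2,3,4,5,6}: no change
So after constraint 1: D(W)={2,3,4}, size = 3

Answer: 3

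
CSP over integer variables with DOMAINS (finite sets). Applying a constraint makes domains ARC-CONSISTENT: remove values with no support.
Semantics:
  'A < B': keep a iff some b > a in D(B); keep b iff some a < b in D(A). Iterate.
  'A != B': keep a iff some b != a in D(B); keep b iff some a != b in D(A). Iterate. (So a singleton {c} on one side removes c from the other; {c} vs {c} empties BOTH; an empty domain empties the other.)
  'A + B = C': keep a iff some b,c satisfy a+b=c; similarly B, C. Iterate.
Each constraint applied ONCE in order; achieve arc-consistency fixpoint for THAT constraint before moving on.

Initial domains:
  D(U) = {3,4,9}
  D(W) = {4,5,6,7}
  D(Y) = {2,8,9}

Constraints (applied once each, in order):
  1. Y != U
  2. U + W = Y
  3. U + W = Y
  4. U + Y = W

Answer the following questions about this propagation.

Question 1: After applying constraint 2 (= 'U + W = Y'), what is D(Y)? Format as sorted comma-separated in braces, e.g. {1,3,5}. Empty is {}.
Constraint 1 (Y != U) on D(Y)={2,8,9} D(U)={3,4,9}: no change
Constraint 2 (U + W = Y) on D(U)={3,4,9} D(W)={4,5,6,7} D(Y)={2,8,9}: U {3,4,9}->{3,4}; W {4,5,6,7}->{4,5,6}; Y {2,8,9}->{8,9}
So after constraint 2: D(Y) = {8,9}

Answer: {8,9}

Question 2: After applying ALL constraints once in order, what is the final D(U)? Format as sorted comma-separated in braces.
Answer: {}

Derivation:
Constraint 1 (Y != U) on D(Y)={2,8,9} D(U)={3,4,9}: no change
Constraint 2 (U + W = Y) on D(U)={3,4,9} D(W)={4,5,6,7} D(Y)={2,8,9}: U {3,4,9}->{3,4}; W {4,5,6,7}->{4,5,6}; Y {2,8,9}->{8,9}
Constraint 3 (U + W = Y) on D(U)={3,4} D(W)={4,5,6} D(Y)={8,9}: no change
Constraint 4 (U + Y = W) on D(U)={3,4} D(Y)={8,9} D(W)={4,5,6}: U {3,4}->{}; Y {8,9}->{}; W {4,5,6}->{}
So after all 4 constraints: D(U) = {}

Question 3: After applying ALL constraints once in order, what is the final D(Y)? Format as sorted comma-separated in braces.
Answer: {}

Derivation:
Constraint 1 (Y != U) on D(Y)={2,8,9} D(U)={3,4,9}: no change
Constraint 2 (U + W = Y) on D(U)={3,4,9} D(W)={4,5,6,7} D(Y)={2,8,9}: U {3,4,9}->{3,4}; W {4,5,6,7}->{4,5,6}; Y {2,8,9}->{8,9}
Constraint 3 (U + W = Y) on D(U)={3,4} D(W)={4,5,6} D(Y)={8,9}: no change
Constraint 4 (U + Y = W) on D(U)={3,4} D(Y)={8,9} D(W)={4,5,6}: U {3,4}->{}; Y {8,9}->{}; W {4,5,6}->{}
So after all 4 constraints: D(Y) = {}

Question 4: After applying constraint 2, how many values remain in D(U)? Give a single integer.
Constraint 1 (Y != U) on D(Y)={2,8,9} D(U)={3,4,9}: no change
Constraint 2 (U + W = Y) on D(U)={3,4,9} D(W)={4,5,6,7} D(Y)={2,8,9}: U {3,4,9}->{3,4}; W {4,5,6,7}->{4,5,6}; Y {2,8,9}->{8,9}
So after constraint 2: D(U)={3,4}, size = 2

Answer: 2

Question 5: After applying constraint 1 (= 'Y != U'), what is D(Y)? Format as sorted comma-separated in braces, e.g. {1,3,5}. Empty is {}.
Constraint 1 (Y != U) on D(Y)={2,8,9} D(U)={3,4,9}: no change
So after constraint 1: D(Y) = {2,8,9}

Answer: {2,8,9}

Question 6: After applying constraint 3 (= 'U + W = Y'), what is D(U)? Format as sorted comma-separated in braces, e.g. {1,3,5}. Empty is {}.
Constraint 1 (Y != U) on D(Y)={2,8,9} D(U)={3,4,9}: no change
Constraint 2 (U + W = Y) on D(U)={3,4,9} D(W)={4,5,6,7} D(Y)={2,8,9}: U {3,4,9}->{3,4}; W {4,5,6,7}->{4,5,6}; Y {2,8,9}->{8,9}
Constraint 3 (U + W = Y) on D(U)={3,4} D(W)={4,5,6} D(Y)={8,9}: no change
So after constraint 3: D(U) = {3,4}

Answer: {3,4}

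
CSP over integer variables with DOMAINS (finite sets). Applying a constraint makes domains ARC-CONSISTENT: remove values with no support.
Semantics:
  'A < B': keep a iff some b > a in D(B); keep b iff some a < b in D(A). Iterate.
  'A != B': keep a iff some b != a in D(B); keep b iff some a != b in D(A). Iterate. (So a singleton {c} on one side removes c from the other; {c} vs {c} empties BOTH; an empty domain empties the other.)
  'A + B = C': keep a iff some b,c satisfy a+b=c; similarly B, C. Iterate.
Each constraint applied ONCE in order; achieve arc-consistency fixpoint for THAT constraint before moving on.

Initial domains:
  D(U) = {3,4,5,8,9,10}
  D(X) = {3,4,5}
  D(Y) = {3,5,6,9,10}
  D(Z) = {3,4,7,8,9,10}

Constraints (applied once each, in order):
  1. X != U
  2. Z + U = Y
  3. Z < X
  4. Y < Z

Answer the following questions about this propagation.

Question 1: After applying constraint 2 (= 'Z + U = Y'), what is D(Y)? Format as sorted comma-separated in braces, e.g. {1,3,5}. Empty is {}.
Answer: {6,9,10}

Derivation:
Constraint 1 (X != U) on D(X)={3,4,5} D(U)={3,4,5,8,9,10}: no change
Constraint 2 (Z + U = Y) on D(Z)={3,4,7,8,9,10} D(U)={3,4,5,8,9,10} D(Y)={3,5,6,9,10}: Z {3,4,7,8,9,10}->{3,4,7}; U {3,4,5,8,9,10}->{3,5}; Y {3,5,6,9,10}->{6,9,10}
So after constraint 2: D(Y) = {6,9,10}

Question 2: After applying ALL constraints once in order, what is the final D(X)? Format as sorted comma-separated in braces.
Answer: {4,5}

Derivation:
Constraint 1 (X != U) on D(X)={3,4,5} D(U)={3,4,5,8,9,10}: no change
Constraint 2 (Z + U = Y) on D(Z)={3,4,7,8,9,10} D(U)={3,4,5,8,9,10} D(Y)={3,5,6,9,10}: Z {3,4,7,8,9,10}->{3,4,7}; U {3,4,5,8,9,10}->{3,5}; Y {3,5,6,9,10}->{6,9,10}
Constraint 3 (Z < X) on D(Z)={3,4,7} D(X)={3,4,5}: Z {3,4,7}->{3,4}; X {3,4,5}->{4,5}
Constraint 4 (Y < Z) on D(Y)={6,9,10} D(Z)={3,4}: Y {6,9,10}->{}; Z {3,4}->{}
So after all 4 constraints: D(X) = {4,5}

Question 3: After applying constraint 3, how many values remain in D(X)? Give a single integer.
Constraint 1 (X != U) on D(X)={3,4,5} D(U)={3,4,5,8,9,10}: no change
Constraint 2 (Z + U = Y) on D(Z)={3,4,7,8,9,10} D(U)={3,4,5,8,9,10} D(Y)={3,5,6,9,10}: Z {3,4,7,8,9,10}->{3,4,7}; U {3,4,5,8,9,10}->{3,5}; Y {3,5,6,9,10}->{6,9,10}
Constraint 3 (Z < X) on D(Z)={3,4,7} D(X)={3,4,5}: Z {3,4,7}->{3,4}; X {3,4,5}->{4,5}
So after constraint 3: D(X)={4,5}, size = 2

Answer: 2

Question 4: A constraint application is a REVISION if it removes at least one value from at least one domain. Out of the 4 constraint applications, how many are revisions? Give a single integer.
Answer: 3

Derivation:
Constraint 1 (X != U) on D(X)={3,4,5} D(U)={3,4,5,8,9,10}: no change => not a revision
Constraint 2 (Z + U = Y) on D(Z)={3,4,7,8,9,10} D(U)={3,4,5,8,9,10} D(Y)={3,5,6,9,10}: Z {3,4,7,8,9,10}->{3,4,7}; U {3,4,5,8,9,10}->{3,5}; Y {3,5,6,9,10}->{6,9,10} => REVISION
Constraint 3 (Z < X) on D(Z)={3,4,7} D(X)={3,4,5}: Z {3,4,7}->{3,4}; X {3,4,5}->{4,5} => REVISION
Constraint 4 (Y < Z) on D(Y)={6,9,10} D(Z)={3,4}: Y {6,9,10}->{}; Z {3,4}->{} => REVISION
Total revisions = 3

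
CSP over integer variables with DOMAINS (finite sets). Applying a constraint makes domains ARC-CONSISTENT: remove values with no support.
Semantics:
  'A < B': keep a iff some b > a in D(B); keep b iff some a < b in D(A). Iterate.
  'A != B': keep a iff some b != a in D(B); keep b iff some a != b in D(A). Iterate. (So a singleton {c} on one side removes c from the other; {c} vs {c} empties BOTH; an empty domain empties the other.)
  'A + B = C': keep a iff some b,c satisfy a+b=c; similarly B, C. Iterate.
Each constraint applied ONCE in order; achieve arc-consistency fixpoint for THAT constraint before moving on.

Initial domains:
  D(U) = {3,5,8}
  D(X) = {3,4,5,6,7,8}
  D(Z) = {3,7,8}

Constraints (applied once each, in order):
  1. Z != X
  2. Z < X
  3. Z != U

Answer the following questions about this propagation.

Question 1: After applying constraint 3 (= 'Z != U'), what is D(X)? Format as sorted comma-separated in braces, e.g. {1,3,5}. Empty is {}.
Constraint 1 (Z != X) on D(Z)={3,7,8} D(X)={3,4,5,6,7,8}: no change
Constraint 2 (Z < X) on D(Z)={3,7,8} D(X)={3,4,5,6,7,8}: Z {3,7,8}->{3,7}; X {3,4,5,6,7,8}->{4,5,6,7,8}
Constraint 3 (Z != U) on D(Z)={3,7} D(U)={3,5,8}: no change
So after constraint 3: D(X) = {4,5,6,7,8}

Answer: {4,5,6,7,8}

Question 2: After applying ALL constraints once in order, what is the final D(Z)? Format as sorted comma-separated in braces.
Answer: {3,7}

Derivation:
Constraint 1 (Z != X) on D(Z)={3,7,8} D(X)={3,4,5,6,7,8}: no change
Constraint 2 (Z < X) on D(Z)={3,7,8} D(X)={3,4,5,6,7,8}: Z {3,7,8}->{3,7}; X {3,4,5,6,7,8}->{4,5,6,7,8}
Constraint 3 (Z != U) on D(Z)={3,7} D(U)={3,5,8}: no change
So after all 3 constraints: D(Z) = {3,7}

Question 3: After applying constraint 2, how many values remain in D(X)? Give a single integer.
Answer: 5

Derivation:
Constraint 1 (Z != X) on D(Z)={3,7,8} D(X)={3,4,5,6,7,8}: no change
Constraint 2 (Z < X) on D(Z)={3,7,8} D(X)={3,4,5,6,7,8}: Z {3,7,8}->{3,7}; X {3,4,5,6,7,8}->{4,5,6,7,8}
So after constraint 2: D(X)={4,5,6,7,8}, size = 5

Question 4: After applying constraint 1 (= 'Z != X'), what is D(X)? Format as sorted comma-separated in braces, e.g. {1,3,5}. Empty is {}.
Answer: {3,4,5,6,7,8}

Derivation:
Constraint 1 (Z != X) on D(Z)={3,7,8} D(X)={3,4,5,6,7,8}: no change
So after constraint 1: D(X) = {3,4,5,6,7,8}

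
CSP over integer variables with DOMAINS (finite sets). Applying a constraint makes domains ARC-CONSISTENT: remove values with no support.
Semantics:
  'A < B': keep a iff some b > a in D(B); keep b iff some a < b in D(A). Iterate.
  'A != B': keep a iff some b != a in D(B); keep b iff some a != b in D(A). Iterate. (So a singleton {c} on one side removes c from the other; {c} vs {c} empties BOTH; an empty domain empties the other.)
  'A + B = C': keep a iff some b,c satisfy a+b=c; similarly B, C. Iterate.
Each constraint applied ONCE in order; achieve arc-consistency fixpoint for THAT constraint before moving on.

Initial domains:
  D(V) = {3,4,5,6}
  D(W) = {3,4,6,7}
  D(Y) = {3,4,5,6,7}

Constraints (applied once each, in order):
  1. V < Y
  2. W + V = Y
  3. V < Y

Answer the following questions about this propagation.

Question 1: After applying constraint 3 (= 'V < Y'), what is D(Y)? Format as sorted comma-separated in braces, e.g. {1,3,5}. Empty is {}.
Answer: {6,7}

Derivation:
Constraint 1 (V < Y) on D(V)={3,4,5,6} D(Y)={3,4,5,6,7}: Y {3,4,5,6,7}->{4,5,6,7}
Constraint 2 (W + V = Y) on D(W)={3,4,6,7} D(V)={3,4,5,6} D(Y)={4,5,6,7}: W {3,4,6,7}->{3,4}; V {3,4,5,6}->{3,4}; Y {4,5,6,7}->{6,7}
Constraint 3 (V < Y) on D(V)={3,4} D(Y)={6,7}: no change
So after constraint 3: D(Y) = {6,7}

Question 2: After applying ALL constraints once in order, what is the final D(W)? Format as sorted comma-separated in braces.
Answer: {3,4}

Derivation:
Constraint 1 (V < Y) on D(V)={3,4,5,6} D(Y)={3,4,5,6,7}: Y {3,4,5,6,7}->{4,5,6,7}
Constraint 2 (W + V = Y) on D(W)={3,4,6,7} D(V)={3,4,5,6} D(Y)={4,5,6,7}: W {3,4,6,7}->{3,4}; V {3,4,5,6}->{3,4}; Y {4,5,6,7}->{6,7}
Constraint 3 (V < Y) on D(V)={3,4} D(Y)={6,7}: no change
So after all 3 constraints: D(W) = {3,4}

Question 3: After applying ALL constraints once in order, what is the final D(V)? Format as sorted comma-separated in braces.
Answer: {3,4}

Derivation:
Constraint 1 (V < Y) on D(V)={3,4,5,6} D(Y)={3,4,5,6,7}: Y {3,4,5,6,7}->{4,5,6,7}
Constraint 2 (W + V = Y) on D(W)={3,4,6,7} D(V)={3,4,5,6} D(Y)={4,5,6,7}: W {3,4,6,7}->{3,4}; V {3,4,5,6}->{3,4}; Y {4,5,6,7}->{6,7}
Constraint 3 (V < Y) on D(V)={3,4} D(Y)={6,7}: no change
So after all 3 constraints: D(V) = {3,4}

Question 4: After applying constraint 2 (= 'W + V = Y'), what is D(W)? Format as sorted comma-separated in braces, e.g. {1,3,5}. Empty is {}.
Constraint 1 (V < Y) on D(V)={3,4,5,6} D(Y)={3,4,5,6,7}: Y {3,4,5,6,7}->{4,5,6,7}
Constraint 2 (W + V = Y) on D(W)={3,4,6,7} D(V)={3,4,5,6} D(Y)={4,5,6,7}: W {3,4,6,7}->{3,4}; V {3,4,5,6}->{3,4}; Y {4,5,6,7}->{6,7}
So after constraint 2: D(W) = {3,4}

Answer: {3,4}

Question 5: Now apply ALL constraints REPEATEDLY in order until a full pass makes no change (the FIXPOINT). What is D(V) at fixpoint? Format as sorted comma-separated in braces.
Answer: {3,4}

Derivation:
pass 0 (initial): D(V)={3,4,5,6}
pass 1: V {3,4,5,6}->{3,4}; W {3,4,6,7}->{3,4}; Y {3,4,5,6,7}->{6,7}
pass 2: no change
Fixpoint after 2 passes: D(V) = {3,4}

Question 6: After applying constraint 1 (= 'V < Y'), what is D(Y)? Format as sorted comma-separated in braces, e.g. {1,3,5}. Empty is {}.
Answer: {4,5,6,7}

Derivation:
Constraint 1 (V < Y) on D(V)={3,4,5,6} D(Y)={3,4,5,6,7}: Y {3,4,5,6,7}->{4,5,6,7}
So after constraint 1: D(Y) = {4,5,6,7}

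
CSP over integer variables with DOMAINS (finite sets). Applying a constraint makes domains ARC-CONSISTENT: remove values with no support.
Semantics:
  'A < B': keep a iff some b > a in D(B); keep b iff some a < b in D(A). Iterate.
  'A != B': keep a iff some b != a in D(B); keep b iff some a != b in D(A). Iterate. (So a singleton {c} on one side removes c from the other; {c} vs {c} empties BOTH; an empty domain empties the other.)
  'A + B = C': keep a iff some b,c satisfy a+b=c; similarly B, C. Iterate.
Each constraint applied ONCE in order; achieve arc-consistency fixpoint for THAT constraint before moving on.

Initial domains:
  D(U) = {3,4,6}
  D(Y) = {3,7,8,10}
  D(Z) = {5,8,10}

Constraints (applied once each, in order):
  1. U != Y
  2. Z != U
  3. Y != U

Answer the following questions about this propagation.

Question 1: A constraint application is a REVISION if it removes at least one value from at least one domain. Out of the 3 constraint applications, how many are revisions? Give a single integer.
Answer: 0

Derivation:
Constraint 1 (U != Y) on D(U)={3,4,6} D(Y)={3,7,8,10}: no change => not a revision
Constraint 2 (Z != U) on D(Z)={5,8,10} D(U)={3,4,6}: no change => not a revision
Constraint 3 (Y != U) on D(Y)={3,7,8,10} D(U)={3,4,6}: no change => not a revision
Total revisions = 0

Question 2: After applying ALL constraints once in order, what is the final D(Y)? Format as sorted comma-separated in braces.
Answer: {3,7,8,10}

Derivation:
Constraint 1 (U != Y) on D(U)={3,4,6} D(Y)={3,7,8,10}: no change
Constraint 2 (Z != U) on D(Z)={5,8,10} D(U)={3,4,6}: no change
Constraint 3 (Y != U) on D(Y)={3,7,8,10} D(U)={3,4,6}: no change
So after all 3 constraints: D(Y) = {3,7,8,10}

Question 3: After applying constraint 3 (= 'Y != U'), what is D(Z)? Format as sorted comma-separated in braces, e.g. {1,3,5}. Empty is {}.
Constraint 1 (U != Y) on D(U)={3,4,6} D(Y)={3,7,8,10}: no change
Constraint 2 (Z != U) on D(Z)={5,8,10} D(U)={3,4,6}: no change
Constraint 3 (Y != U) on D(Y)={3,7,8,10} D(U)={3,4,6}: no change
So after constraint 3: D(Z) = {5,8,10}

Answer: {5,8,10}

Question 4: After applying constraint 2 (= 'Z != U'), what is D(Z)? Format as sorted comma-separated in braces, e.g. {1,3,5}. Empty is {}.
Constraint 1 (U != Y) on D(U)={3,4,6} D(Y)={3,7,8,10}: no change
Constraint 2 (Z != U) on D(Z)={5,8,10} D(U)={3,4,6}: no change
So after constraint 2: D(Z) = {5,8,10}

Answer: {5,8,10}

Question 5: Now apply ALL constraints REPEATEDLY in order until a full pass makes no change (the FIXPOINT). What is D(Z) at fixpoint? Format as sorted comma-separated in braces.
pass 0 (initial): D(Z)={5,8,10}
pass 1: no change
Fixpoint after 1 passes: D(Z) = {5,8,10}

Answer: {5,8,10}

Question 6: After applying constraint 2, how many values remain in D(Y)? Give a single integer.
Answer: 4

Derivation:
Constraint 1 (U != Y) on D(U)={3,4,6} D(Y)={3,7,8,10}: no change
Constraint 2 (Z != U) on D(Z)={5,8,10} D(U)={3,4,6}: no change
So after constraint 2: D(Y)={3,7,8,10}, size = 4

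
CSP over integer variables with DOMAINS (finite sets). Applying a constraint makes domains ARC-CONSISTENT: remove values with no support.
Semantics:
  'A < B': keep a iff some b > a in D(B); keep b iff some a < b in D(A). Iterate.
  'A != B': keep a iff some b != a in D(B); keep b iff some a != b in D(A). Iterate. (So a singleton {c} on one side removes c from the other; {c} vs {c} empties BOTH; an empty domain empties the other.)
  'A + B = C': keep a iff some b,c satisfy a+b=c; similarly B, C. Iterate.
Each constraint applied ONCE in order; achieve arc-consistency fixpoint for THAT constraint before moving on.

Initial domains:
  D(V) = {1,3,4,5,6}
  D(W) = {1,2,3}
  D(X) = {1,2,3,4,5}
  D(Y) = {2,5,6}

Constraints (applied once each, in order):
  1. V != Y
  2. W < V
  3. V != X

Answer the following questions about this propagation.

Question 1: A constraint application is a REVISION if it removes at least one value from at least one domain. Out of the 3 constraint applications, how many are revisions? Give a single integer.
Constraint 1 (V != Y) on D(V)={1,3,4,5,6} D(Y)={2,5,6}: no change => not a revision
Constraint 2 (W < V) on D(W)={1,2,3} D(V)={1,3,4,5,6}: V {1,3,4,5,6}->{3,4,5,6} => REVISION
Constraint 3 (V != X) on D(V)={3,4,5,6} D(X)={1,2,3,4,5}: no change => not a revision
Total revisions = 1

Answer: 1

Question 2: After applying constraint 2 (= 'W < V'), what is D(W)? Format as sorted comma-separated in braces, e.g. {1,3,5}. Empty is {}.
Answer: {1,2,3}

Derivation:
Constraint 1 (V != Y) on D(V)={1,3,4,5,6} D(Y)={2,5,6}: no change
Constraint 2 (W < V) on D(W)={1,2,3} D(V)={1,3,4,5,6}: V {1,3,4,5,6}->{3,4,5,6}
So after constraint 2: D(W) = {1,2,3}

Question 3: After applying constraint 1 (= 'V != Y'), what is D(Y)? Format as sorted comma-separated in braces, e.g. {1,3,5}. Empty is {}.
Answer: {2,5,6}

Derivation:
Constraint 1 (V != Y) on D(V)={1,3,4,5,6} D(Y)={2,5,6}: no change
So after constraint 1: D(Y) = {2,5,6}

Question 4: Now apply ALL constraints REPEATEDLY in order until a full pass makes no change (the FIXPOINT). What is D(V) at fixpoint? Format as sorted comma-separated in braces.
Answer: {3,4,5,6}

Derivation:
pass 0 (initial): D(V)={1,3,4,5,6}
pass 1: V {1,3,4,5,6}->{3,4,5,6}
pass 2: no change
Fixpoint after 2 passes: D(V) = {3,4,5,6}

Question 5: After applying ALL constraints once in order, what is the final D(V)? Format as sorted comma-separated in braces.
Constraint 1 (V != Y) on D(V)={1,3,4,5,6} D(Y)={2,5,6}: no change
Constraint 2 (W < V) on D(W)={1,2,3} D(V)={1,3,4,5,6}: V {1,3,4,5,6}->{3,4,5,6}
Constraint 3 (V != X) on D(V)={3,4,5,6} D(X)={1,2,3,4,5}: no change
So after all 3 constraints: D(V) = {3,4,5,6}

Answer: {3,4,5,6}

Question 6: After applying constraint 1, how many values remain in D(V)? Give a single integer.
Constraint 1 (V != Y) on D(V)={1,3,4,5,6} D(Y)={2,5,6}: no change
So after constraint 1: D(V)={1,3,4,5,6}, size = 5

Answer: 5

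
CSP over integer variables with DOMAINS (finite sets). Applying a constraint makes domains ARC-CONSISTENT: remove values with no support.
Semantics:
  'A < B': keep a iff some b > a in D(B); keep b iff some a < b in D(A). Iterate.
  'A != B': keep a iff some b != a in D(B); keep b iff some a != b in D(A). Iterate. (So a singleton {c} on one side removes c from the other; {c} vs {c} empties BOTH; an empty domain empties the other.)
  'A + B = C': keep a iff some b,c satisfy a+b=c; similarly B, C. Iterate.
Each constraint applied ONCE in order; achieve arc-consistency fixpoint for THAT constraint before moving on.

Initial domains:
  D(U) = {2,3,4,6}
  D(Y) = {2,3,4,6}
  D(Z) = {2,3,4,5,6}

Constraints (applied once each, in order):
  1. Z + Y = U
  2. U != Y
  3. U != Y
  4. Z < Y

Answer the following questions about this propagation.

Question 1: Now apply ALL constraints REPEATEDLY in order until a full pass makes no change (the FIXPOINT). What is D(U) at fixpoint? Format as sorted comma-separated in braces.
Answer: {6}

Derivation:
pass 0 (initial): D(U)={2,3,4,6}
pass 1: U {2,3,4,6}->{4,6}; Y {2,3,4,6}->{3,4}; Z {2,3,4,5,6}->{2,3}
pass 2: U {4,6}->{6}
pass 3: no change
Fixpoint after 3 passes: D(U) = {6}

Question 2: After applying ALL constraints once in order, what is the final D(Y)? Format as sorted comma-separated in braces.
Answer: {3,4}

Derivation:
Constraint 1 (Z + Y = U) on D(Z)={2,3,4,5,6} D(Y)={2,3,4,6} D(U)={2,3,4,6}: Z {2,3,4,5,6}->{2,3,4}; Y {2,3,4,6}->{2,3,4}; U {2,3,4,6}->{4,6}
Constraint 2 (U != Y) on D(U)={4,6} D(Y)={2,3,4}: no change
Constraint 3 (U != Y) on D(U)={4,6} D(Y)={2,3,4}: no change
Constraint 4 (Z < Y) on D(Z)={2,3,4} D(Y)={2,3,4}: Z {2,3,4}->{2,3}; Y {2,3,4}->{3,4}
So after all 4 constraints: D(Y) = {3,4}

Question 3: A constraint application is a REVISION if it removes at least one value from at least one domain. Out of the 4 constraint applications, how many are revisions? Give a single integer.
Answer: 2

Derivation:
Constraint 1 (Z + Y = U) on D(Z)={2,3,4,5,6} D(Y)={2,3,4,6} D(U)={2,3,4,6}: Z {2,3,4,5,6}->{2,3,4}; Y {2,3,4,6}->{2,3,4}; U {2,3,4,6}->{4,6} => REVISION
Constraint 2 (U != Y) on D(U)={4,6} D(Y)={2,3,4}: no change => not a revision
Constraint 3 (U != Y) on D(U)={4,6} D(Y)={2,3,4}: no change => not a revision
Constraint 4 (Z < Y) on D(Z)={2,3,4} D(Y)={2,3,4}: Z {2,3,4}->{2,3}; Y {2,3,4}->{3,4} => REVISION
Total revisions = 2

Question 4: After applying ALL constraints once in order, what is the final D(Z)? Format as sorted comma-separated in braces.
Answer: {2,3}

Derivation:
Constraint 1 (Z + Y = U) on D(Z)={2,3,4,5,6} D(Y)={2,3,4,6} D(U)={2,3,4,6}: Z {2,3,4,5,6}->{2,3,4}; Y {2,3,4,6}->{2,3,4}; U {2,3,4,6}->{4,6}
Constraint 2 (U != Y) on D(U)={4,6} D(Y)={2,3,4}: no change
Constraint 3 (U != Y) on D(U)={4,6} D(Y)={2,3,4}: no change
Constraint 4 (Z < Y) on D(Z)={2,3,4} D(Y)={2,3,4}: Z {2,3,4}->{2,3}; Y {2,3,4}->{3,4}
So after all 4 constraints: D(Z) = {2,3}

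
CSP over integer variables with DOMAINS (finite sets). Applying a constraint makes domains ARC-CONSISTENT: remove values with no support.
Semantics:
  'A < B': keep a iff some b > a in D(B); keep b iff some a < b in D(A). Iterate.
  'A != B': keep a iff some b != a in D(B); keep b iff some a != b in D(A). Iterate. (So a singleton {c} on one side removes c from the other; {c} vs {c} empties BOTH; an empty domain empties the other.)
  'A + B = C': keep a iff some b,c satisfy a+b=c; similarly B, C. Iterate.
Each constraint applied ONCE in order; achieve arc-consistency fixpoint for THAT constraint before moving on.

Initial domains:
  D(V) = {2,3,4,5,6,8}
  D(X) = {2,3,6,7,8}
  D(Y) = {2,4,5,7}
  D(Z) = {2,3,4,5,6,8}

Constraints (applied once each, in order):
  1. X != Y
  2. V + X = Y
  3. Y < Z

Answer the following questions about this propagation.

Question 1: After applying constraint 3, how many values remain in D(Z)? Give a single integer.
Answer: 3

Derivation:
Constraint 1 (X != Y) on D(X)={2,3,6,7,8} D(Y)={2,4,5,7}: no change
Constraint 2 (V + X = Y) on D(V)={2,3,4,5,6,8} D(X)={2,3,6,7,8} D(Y)={2,4,5,7}: V {2,3,4,5,6,8}->{2,3,4,5}; X {2,3,6,7,8}->{2,3}; Y {2,4,5,7}->{4,5,7}
Constraint 3 (Y < Z) on D(Y)={4,5,7} D(Z)={2,3,4,5,6,8}: Z {2,3,4,5,6,8}->{5,6,8}
So after constraint 3: D(Z)={5,6,8}, size = 3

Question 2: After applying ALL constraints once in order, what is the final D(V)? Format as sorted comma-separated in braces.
Answer: {2,3,4,5}

Derivation:
Constraint 1 (X != Y) on D(X)={2,3,6,7,8} D(Y)={2,4,5,7}: no change
Constraint 2 (V + X = Y) on D(V)={2,3,4,5,6,8} D(X)={2,3,6,7,8} D(Y)={2,4,5,7}: V {2,3,4,5,6,8}->{2,3,4,5}; X {2,3,6,7,8}->{2,3}; Y {2,4,5,7}->{4,5,7}
Constraint 3 (Y < Z) on D(Y)={4,5,7} D(Z)={2,3,4,5,6,8}: Z {2,3,4,5,6,8}->{5,6,8}
So after all 3 constraints: D(V) = {2,3,4,5}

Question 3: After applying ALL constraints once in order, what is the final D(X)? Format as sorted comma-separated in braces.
Constraint 1 (X != Y) on D(X)={2,3,6,7,8} D(Y)={2,4,5,7}: no change
Constraint 2 (V + X = Y) on D(V)={2,3,4,5,6,8} D(X)={2,3,6,7,8} D(Y)={2,4,5,7}: V {2,3,4,5,6,8}->{2,3,4,5}; X {2,3,6,7,8}->{2,3}; Y {2,4,5,7}->{4,5,7}
Constraint 3 (Y < Z) on D(Y)={4,5,7} D(Z)={2,3,4,5,6,8}: Z {2,3,4,5,6,8}->{5,6,8}
So after all 3 constraints: D(X) = {2,3}

Answer: {2,3}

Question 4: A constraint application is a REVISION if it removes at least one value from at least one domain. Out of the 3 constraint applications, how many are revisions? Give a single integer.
Answer: 2

Derivation:
Constraint 1 (X != Y) on D(X)={2,3,6,7,8} D(Y)={2,4,5,7}: no change => not a revision
Constraint 2 (V + X = Y) on D(V)={2,3,4,5,6,8} D(X)={2,3,6,7,8} D(Y)={2,4,5,7}: V {2,3,4,5,6,8}->{2,3,4,5}; X {2,3,6,7,8}->{2,3}; Y {2,4,5,7}->{4,5,7} => REVISION
Constraint 3 (Y < Z) on D(Y)={4,5,7} D(Z)={2,3,4,5,6,8}: Z {2,3,4,5,6,8}->{5,6,8} => REVISION
Total revisions = 2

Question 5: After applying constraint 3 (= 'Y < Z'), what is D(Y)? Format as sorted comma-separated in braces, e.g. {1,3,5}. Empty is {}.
Constraint 1 (X != Y) on D(X)={2,3,6,7,8} D(Y)={2,4,5,7}: no change
Constraint 2 (V + X = Y) on D(V)={2,3,4,5,6,8} D(X)={2,3,6,7,8} D(Y)={2,4,5,7}: V {2,3,4,5,6,8}->{2,3,4,5}; X {2,3,6,7,8}->{2,3}; Y {2,4,5,7}->{4,5,7}
Constraint 3 (Y < Z) on D(Y)={4,5,7} D(Z)={2,3,4,5,6,8}: Z {2,3,4,5,6,8}->{5,6,8}
So after constraint 3: D(Y) = {4,5,7}

Answer: {4,5,7}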